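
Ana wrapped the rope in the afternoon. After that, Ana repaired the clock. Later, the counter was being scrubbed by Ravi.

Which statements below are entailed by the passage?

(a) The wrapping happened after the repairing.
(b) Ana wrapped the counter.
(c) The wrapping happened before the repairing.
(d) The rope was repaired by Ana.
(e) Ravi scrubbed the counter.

(c), (e)

(a) Not entailed — the narrative places the wrapping before the repairing, not after.
(b) Not entailed — Ana wrapped the rope, not the counter; the counter belongs to the scrubbing event.
(c) Entailed — the narrative places the wrapping before the repairing.
(d) Not entailed — Ana repaired the clock, not the rope; the rope belongs to the wrapping event.
(e) Entailed — 'scrub' is an activity; 'was scrubbing' entails that some scrubbing happened, so 'scrubbed' holds.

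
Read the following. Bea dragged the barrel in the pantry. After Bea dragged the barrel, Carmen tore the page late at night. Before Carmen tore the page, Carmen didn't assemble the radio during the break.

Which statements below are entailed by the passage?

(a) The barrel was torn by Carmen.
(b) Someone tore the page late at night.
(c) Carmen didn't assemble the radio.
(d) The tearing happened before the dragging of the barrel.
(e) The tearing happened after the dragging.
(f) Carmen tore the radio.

(a) Not entailed — Carmen tore the page, not the barrel; the barrel belongs to the dragging event.
(b) Entailed — generalizing the agent leaves a sub-description the original still satisfies.
(c) Not entailed — dropping 'during the break' under negation is not valid — the original leaves open that Carmen assembled the radio some other way.
(d) Not entailed — the narrative places the dragging before the tearing, not after.
(e) Entailed — the narrative places the dragging before the tearing.
(f) Not entailed — Carmen tore the page, not the radio; the radio belongs to the assembling event.

(b), (e)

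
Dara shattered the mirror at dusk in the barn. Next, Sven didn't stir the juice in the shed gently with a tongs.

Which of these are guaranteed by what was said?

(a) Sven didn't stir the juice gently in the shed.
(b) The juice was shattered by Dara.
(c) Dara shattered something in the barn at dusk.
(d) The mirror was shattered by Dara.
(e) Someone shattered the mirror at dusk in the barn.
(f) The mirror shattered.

(c), (d), (e), (f)

(a) Not entailed — dropping 'with a tongs' under negation is not valid — the original leaves open that Sven stirred the juice some other way.
(b) Not entailed — Dara shattered the mirror, not the juice; the juice belongs to the stirring event.
(c) Entailed — generalizing the patient leaves a sub-description the original still satisfies.
(d) Entailed — dropping 'at dusk', 'in the barn' leaves a sub-description the original still satisfies.
(e) Entailed — every conjunct here is already in the original shattering event.
(f) Entailed — 'Dara shattered the mirror' is causative; it entails the inchoative 'the mirror shattered'.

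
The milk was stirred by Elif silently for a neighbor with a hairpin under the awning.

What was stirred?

'the milk' marks the patient of the stirring event.

the milk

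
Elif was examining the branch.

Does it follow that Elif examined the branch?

'examine' is atelic; if Elif was examining the branch, then Elif examined the branch (for some time).

yes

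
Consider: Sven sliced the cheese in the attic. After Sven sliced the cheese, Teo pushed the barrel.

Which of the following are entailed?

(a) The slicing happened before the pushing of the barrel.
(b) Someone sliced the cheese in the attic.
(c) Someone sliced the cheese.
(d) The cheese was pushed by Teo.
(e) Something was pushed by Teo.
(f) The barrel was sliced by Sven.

(a), (b), (c), (e)

(a) Entailed — the narrative places the slicing before the pushing.
(b) Entailed — the original entails any weakening of itself; this just generalizes the agent.
(c) Entailed — this follows by dropping conjuncts from the slicing event's description.
(d) Not entailed — Teo pushed the barrel, not the cheese; the cheese belongs to the slicing event.
(e) Entailed — generalizing the patient leaves a sub-description the original still satisfies.
(f) Not entailed — Sven sliced the cheese, not the barrel; the barrel belongs to the pushing event.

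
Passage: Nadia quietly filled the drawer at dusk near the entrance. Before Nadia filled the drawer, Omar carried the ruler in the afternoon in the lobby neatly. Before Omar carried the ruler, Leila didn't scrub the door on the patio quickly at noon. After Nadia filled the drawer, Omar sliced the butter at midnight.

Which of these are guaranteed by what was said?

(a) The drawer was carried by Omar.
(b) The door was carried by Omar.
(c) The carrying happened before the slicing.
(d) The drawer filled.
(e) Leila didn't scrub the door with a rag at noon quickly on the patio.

(c), (d), (e)

(a) Not entailed — Omar carried the ruler, not the drawer; the drawer belongs to the filling event.
(b) Not entailed — Omar carried the ruler, not the door; the door belongs to the scrubbing event.
(c) Entailed — the narrative places the carrying before the slicing.
(d) Entailed — 'Nadia filled the drawer' is causative; it entails the inchoative 'the drawer filled'.
(e) Entailed — under negation, adding a further restriction is entailed: if no such scrubbing event occurred, none occurred with a rag either.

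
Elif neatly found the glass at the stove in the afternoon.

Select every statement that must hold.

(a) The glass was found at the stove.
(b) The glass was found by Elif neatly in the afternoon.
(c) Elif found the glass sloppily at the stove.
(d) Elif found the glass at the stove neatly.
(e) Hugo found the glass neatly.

(a), (b), (d)

(a) Entailed — dropping 'in the afternoon', 'neatly' and generalizing the agent leaves a sub-description the original still satisfies.
(b) Entailed — this follows by dropping conjuncts from the finding event's description.
(c) Not entailed — 'sloppily' adds a manner not in (and inconsistent with) the original.
(d) Entailed — every conjunct here is already in the original finding event.
(e) Not entailed — the passage has Elif finding the glass, not Hugo.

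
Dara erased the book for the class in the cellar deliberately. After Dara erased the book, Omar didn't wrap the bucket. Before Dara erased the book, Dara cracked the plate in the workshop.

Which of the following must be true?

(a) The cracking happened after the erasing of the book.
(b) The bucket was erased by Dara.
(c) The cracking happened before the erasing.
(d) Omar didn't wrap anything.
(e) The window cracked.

(a) Not entailed — the narrative places the cracking before the erasing, not after.
(b) Not entailed — Dara erased the book, not the bucket; the bucket belongs to the wrapping event.
(c) Entailed — the narrative places the cracking before the erasing.
(d) Not entailed — the original only denies this specific event; Omar may have wrapped something else.
(e) Not entailed — the plate is what cracked, not the window.

(c)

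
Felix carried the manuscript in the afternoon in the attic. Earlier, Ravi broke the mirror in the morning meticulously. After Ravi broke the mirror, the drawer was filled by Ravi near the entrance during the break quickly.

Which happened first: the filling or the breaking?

the breaking

The connectives place the breaking before the filling.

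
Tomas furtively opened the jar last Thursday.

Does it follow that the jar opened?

yes

'Tomas opened the jar' is the causative; it entails the inchoative 'the jar opened'.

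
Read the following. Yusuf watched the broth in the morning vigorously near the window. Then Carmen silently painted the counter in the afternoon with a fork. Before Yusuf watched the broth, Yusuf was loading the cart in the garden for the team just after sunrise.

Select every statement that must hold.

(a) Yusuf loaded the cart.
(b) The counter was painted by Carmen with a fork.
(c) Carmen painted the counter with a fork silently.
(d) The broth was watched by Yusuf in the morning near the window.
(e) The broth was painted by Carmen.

(a) Not entailed — 'was loading' is progressive on an accomplishment; it does not entail the completed 'loaded'.
(b) Entailed — the original entails any weakening of itself; this just drops 'silently', 'in the afternoon'.
(c) Entailed — the original entails any weakening of itself; this just drops 'in the afternoon'.
(d) Entailed — dropping 'vigorously' leaves a sub-description the original still satisfies.
(e) Not entailed — Carmen painted the counter, not the broth; the broth belongs to the watching event.

(b), (c), (d)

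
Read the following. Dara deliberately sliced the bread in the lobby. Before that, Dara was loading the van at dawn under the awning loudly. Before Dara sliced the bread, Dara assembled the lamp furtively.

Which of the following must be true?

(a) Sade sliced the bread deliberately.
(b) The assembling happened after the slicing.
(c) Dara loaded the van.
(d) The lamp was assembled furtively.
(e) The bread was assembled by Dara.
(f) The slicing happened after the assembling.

(a) Not entailed — the passage has Dara slicing the bread, not Sade.
(b) Not entailed — the narrative places the assembling before the slicing, not after.
(c) Not entailed — 'was loading' is progressive on an accomplishment; it does not entail the completed 'loaded'.
(d) Entailed — every conjunct here is already in the original assembling event.
(e) Not entailed — Dara assembled the lamp, not the bread; the bread belongs to the slicing event.
(f) Entailed — the narrative places the assembling before the slicing.

(d), (f)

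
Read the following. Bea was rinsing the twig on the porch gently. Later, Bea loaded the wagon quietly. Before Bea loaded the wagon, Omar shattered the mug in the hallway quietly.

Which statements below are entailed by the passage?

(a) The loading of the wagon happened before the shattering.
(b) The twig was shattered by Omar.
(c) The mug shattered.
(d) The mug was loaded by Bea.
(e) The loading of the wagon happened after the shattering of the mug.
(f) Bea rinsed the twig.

(a) Not entailed — the narrative places the shattering before the loading, not after.
(b) Not entailed — Omar shattered the mug, not the twig; the twig belongs to the rinsing event.
(c) Entailed — 'Omar shattered the mug' is causative; it entails the inchoative 'the mug shattered'.
(d) Not entailed — Bea loaded the wagon, not the mug; the mug belongs to the shattering event.
(e) Entailed — the narrative places the shattering before the loading.
(f) Entailed — 'rinse' is an activity; 'was rinsing' entails that some rinsing happened, so 'rinsed' holds.

(c), (e), (f)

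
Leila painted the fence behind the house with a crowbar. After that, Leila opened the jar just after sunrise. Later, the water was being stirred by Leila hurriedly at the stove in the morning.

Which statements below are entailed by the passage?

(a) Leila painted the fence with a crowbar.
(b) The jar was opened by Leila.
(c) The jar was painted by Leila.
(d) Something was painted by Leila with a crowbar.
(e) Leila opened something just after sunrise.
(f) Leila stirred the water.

(a), (b), (d), (e), (f)

(a) Entailed — dropping 'behind the house' leaves a sub-description the original still satisfies.
(b) Entailed — dropping 'just after sunrise' leaves a sub-description the original still satisfies.
(c) Not entailed — Leila painted the fence, not the jar; the jar belongs to the opening event.
(d) Entailed — dropping 'behind the house' and generalizing the patient leaves a sub-description the original still satisfies.
(e) Entailed — this follows by dropping conjuncts from the opening event's description.
(f) Entailed — 'stir' is an activity; 'was stirring' entails that some stirring happened, so 'stirred' holds.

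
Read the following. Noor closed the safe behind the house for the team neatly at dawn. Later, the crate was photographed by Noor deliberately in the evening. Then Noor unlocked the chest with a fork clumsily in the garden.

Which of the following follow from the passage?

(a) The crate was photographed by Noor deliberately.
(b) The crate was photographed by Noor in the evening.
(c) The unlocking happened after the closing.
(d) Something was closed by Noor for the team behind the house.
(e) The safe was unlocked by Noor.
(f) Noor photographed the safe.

(a) Entailed — dropping 'in the evening' leaves a sub-description the original still satisfies.
(b) Entailed — the original entails any weakening of itself; this just drops 'deliberately'.
(c) Entailed — the narrative places the closing before the unlocking.
(d) Entailed — dropping 'at dawn', 'neatly' and generalizing the patient leaves a sub-description the original still satisfies.
(e) Not entailed — Noor unlocked the chest, not the safe; the safe belongs to the closing event.
(f) Not entailed — Noor photographed the crate, not the safe; the safe belongs to the closing event.

(a), (b), (c), (d)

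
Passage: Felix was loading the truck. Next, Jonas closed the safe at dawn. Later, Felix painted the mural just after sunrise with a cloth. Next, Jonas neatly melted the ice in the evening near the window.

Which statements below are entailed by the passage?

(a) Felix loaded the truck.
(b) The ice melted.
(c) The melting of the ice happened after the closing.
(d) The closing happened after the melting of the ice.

(b), (c)

(a) Not entailed — 'was loading' is progressive on an accomplishment; it does not entail the completed 'loaded'.
(b) Entailed — 'Jonas melted the ice' is causative; it entails the inchoative 'the ice melted'.
(c) Entailed — the narrative places the closing before the melting.
(d) Not entailed — the narrative places the closing before the melting, not after.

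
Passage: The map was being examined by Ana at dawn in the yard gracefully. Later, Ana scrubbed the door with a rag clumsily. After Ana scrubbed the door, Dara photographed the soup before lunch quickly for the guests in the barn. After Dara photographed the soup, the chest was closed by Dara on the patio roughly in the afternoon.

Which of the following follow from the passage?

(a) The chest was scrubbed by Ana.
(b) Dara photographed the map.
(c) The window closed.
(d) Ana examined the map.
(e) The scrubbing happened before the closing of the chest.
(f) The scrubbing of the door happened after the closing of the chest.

(a) Not entailed — Ana scrubbed the door, not the chest; the chest belongs to the closing event.
(b) Not entailed — Dara photographed the soup, not the map; the map belongs to the examining event.
(c) Not entailed — the chest is what closed, not the window.
(d) Entailed — 'examine' is an activity; 'was examining' entails that some examining happened, so 'examined' holds.
(e) Entailed — the narrative places the scrubbing before the closing.
(f) Not entailed — the narrative places the scrubbing before the closing, not after.

(d), (e)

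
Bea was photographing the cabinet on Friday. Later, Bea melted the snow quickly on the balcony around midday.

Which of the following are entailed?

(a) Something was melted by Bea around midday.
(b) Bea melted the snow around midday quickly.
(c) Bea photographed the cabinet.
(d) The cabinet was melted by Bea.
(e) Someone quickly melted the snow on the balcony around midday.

(a), (b), (e)

(a) Entailed — the original entails any weakening of itself; this just drops 'on the balcony', 'quickly' and generalizes the patient.
(b) Entailed — every conjunct here is already in the original melting event.
(c) Not entailed — 'was photographing' is progressive on an accomplishment; it does not entail the completed 'photographed'.
(d) Not entailed — Bea melted the snow, not the cabinet; the cabinet belongs to the photographing event.
(e) Entailed — generalizing the agent leaves a sub-description the original still satisfies.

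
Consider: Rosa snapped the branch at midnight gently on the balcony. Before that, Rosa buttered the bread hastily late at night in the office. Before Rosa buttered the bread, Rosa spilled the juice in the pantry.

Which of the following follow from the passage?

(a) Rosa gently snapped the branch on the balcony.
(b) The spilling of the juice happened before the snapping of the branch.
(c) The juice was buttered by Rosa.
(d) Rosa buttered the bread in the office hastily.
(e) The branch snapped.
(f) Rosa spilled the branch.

(a) Entailed — dropping 'at midnight' leaves a sub-description the original still satisfies.
(b) Entailed — the narrative places the spilling before the snapping.
(c) Not entailed — Rosa buttered the bread, not the juice; the juice belongs to the spilling event.
(d) Entailed — dropping 'late at night' leaves a sub-description the original still satisfies.
(e) Entailed — 'Rosa snapped the branch' is causative; it entails the inchoative 'the branch snapped'.
(f) Not entailed — Rosa spilled the juice, not the branch; the branch belongs to the snapping event.

(a), (b), (d), (e)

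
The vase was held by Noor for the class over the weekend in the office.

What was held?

the vase

'the vase' marks the patient of the holding event.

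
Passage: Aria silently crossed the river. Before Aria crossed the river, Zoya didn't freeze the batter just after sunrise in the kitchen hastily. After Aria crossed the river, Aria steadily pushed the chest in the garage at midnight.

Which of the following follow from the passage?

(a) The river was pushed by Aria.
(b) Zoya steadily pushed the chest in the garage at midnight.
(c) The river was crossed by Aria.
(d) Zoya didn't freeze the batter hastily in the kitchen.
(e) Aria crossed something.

(c), (e)

(a) Not entailed — Aria pushed the chest, not the river; the river belongs to the crossing event.
(b) Not entailed — the passage has Aria pushing the chest, not Zoya.
(c) Entailed — every conjunct here is already in the original crossing event.
(d) Not entailed — dropping 'just after sunrise' under negation is not valid — the original leaves open that Zoya froze the batter some other way.
(e) Entailed — dropping 'silently' and generalizing the patient leaves a sub-description the original still satisfies.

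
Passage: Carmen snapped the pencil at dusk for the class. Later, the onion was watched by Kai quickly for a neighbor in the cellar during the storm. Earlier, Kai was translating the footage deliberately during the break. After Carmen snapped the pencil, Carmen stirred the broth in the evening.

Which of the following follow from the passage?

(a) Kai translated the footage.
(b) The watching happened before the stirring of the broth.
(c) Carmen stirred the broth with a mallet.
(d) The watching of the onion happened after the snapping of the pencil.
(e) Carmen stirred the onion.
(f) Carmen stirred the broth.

(a) Not entailed — 'was translating' is progressive on an accomplishment; it does not entail the completed 'translated'.
(b) Not entailed — the narrative doesn't order the watching relative to the stirring.
(c) Not entailed — 'with a mallet' adds information not in the original event.
(d) Entailed — the narrative places the snapping before the watching.
(e) Not entailed — Carmen stirred the broth, not the onion; the onion belongs to the watching event.
(f) Entailed — every conjunct here is already in the original stirring event.

(d), (f)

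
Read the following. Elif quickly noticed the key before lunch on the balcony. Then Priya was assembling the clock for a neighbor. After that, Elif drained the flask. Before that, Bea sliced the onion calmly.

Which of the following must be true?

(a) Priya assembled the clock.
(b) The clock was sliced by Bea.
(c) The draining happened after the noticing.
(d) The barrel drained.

(a) Not entailed — 'was assembling' is progressive on an accomplishment; it does not entail the completed 'assembled'.
(b) Not entailed — Bea sliced the onion, not the clock; the clock belongs to the assembling event.
(c) Entailed — the narrative places the noticing before the draining.
(d) Not entailed — the flask is what drained, not the barrel.

(c)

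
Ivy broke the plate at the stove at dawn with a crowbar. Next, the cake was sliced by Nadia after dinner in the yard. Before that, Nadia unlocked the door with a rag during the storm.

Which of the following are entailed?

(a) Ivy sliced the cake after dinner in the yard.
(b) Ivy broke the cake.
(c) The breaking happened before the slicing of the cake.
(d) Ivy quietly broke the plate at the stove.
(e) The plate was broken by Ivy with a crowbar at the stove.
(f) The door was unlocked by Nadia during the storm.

(c), (e), (f)

(a) Not entailed — the passage has Nadia slicing the cake, not Ivy.
(b) Not entailed — Ivy broke the plate, not the cake; the cake belongs to the slicing event.
(c) Entailed — the narrative places the breaking before the slicing.
(d) Not entailed — 'quietly' adds information not in the original event.
(e) Entailed — the original entails any weakening of itself; this just drops 'at dawn'.
(f) Entailed — the original entails any weakening of itself; this just drops 'with a rag'.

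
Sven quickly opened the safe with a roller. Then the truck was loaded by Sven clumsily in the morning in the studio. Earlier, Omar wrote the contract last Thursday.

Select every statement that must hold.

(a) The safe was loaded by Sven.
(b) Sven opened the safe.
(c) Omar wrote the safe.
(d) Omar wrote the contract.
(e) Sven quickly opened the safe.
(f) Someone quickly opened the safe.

(b), (d), (e), (f)

(a) Not entailed — Sven loaded the truck, not the safe; the safe belongs to the opening event.
(b) Entailed — every conjunct here is already in the original opening event.
(c) Not entailed — Omar wrote the contract, not the safe; the safe belongs to the opening event.
(d) Entailed — this follows by dropping conjuncts from the writing event's description.
(e) Entailed — dropping 'with a roller' leaves a sub-description the original still satisfies.
(f) Entailed — this follows by dropping conjuncts from the opening event's description.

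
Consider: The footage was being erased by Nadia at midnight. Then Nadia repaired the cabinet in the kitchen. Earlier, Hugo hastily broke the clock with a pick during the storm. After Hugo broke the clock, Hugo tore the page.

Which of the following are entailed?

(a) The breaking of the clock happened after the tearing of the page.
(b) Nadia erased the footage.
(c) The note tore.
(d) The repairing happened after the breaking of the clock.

(a) Not entailed — the narrative places the breaking before the tearing, not after.
(b) Not entailed — 'was erasing' is progressive on an accomplishment; it does not entail the completed 'erased'.
(c) Not entailed — the page is what tore, not the note.
(d) Entailed — the narrative places the breaking before the repairing.

(d)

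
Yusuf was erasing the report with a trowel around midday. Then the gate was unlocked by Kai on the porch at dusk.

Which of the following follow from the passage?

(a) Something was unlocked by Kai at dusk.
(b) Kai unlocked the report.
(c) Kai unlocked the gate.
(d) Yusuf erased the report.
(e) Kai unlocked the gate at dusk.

(a) Entailed — every conjunct here is already in the original unlocking event.
(b) Not entailed — Kai unlocked the gate, not the report; the report belongs to the erasing event.
(c) Entailed — dropping 'at dusk', 'on the porch' leaves a sub-description the original still satisfies.
(d) Not entailed — 'was erasing' is progressive on an accomplishment; it does not entail the completed 'erased'.
(e) Entailed — this follows by dropping conjuncts from the unlocking event's description.

(a), (c), (e)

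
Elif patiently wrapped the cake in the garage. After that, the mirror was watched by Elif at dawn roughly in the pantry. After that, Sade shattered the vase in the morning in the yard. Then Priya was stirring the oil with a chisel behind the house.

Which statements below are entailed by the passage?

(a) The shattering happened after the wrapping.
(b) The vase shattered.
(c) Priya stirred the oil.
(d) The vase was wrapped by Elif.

(a) Entailed — the narrative places the wrapping before the shattering.
(b) Entailed — 'Sade shattered the vase' is causative; it entails the inchoative 'the vase shattered'.
(c) Entailed — 'stir' is an activity; 'was stirring' entails that some stirring happened, so 'stirred' holds.
(d) Not entailed — Elif wrapped the cake, not the vase; the vase belongs to the shattering event.

(a), (b), (c)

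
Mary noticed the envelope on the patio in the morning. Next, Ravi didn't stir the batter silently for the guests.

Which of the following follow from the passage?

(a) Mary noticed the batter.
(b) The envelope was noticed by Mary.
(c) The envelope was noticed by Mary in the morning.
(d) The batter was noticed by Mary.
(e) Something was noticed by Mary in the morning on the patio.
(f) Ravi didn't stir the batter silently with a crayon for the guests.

(b), (c), (e), (f)

(a) Not entailed — Mary noticed the envelope, not the batter; the batter belongs to the stirring event.
(b) Entailed — this follows by dropping conjuncts from the noticing event's description.
(c) Entailed — this follows by dropping conjuncts from the noticing event's description.
(d) Not entailed — Mary noticed the envelope, not the batter; the batter belongs to the stirring event.
(e) Entailed — every conjunct here is already in the original noticing event.
(f) Entailed — under negation, adding a further restriction is entailed: if no such stirring event occurred, none occurred with a crayon either.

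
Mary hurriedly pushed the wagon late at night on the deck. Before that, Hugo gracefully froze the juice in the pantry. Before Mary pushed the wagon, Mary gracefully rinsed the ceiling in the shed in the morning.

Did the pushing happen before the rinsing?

The narrative orders the rinsing before the pushing.

no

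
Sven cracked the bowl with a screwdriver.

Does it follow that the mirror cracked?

Nothing is said about any mirror; only the bowl is affected.

no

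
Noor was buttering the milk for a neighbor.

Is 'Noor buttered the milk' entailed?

'was buttering' is progressive; for an accomplishment like 'butter the milk', it doesn't entail completion.

no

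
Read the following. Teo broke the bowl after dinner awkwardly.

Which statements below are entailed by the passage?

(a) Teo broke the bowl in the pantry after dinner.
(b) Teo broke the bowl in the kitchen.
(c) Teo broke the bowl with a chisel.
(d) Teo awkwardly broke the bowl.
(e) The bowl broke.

(d), (e)

(a) Not entailed — 'in the pantry' adds information not in the original event.
(b) Not entailed — 'in the kitchen' adds information not in the original event.
(c) Not entailed — 'with a chisel' adds information not in the original event.
(d) Entailed — dropping 'after dinner' leaves a sub-description the original still satisfies.
(e) Entailed — 'Teo broke the bowl' is causative; it entails the inchoative 'the bowl broke'.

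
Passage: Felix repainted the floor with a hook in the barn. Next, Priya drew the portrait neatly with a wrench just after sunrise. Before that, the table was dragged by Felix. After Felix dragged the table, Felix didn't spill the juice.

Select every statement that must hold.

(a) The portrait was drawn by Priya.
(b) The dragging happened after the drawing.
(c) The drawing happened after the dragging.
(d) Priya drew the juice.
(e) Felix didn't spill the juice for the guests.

(a), (c), (e)

(a) Entailed — this follows by dropping conjuncts from the drawing event's description.
(b) Not entailed — the narrative places the dragging before the drawing, not after.
(c) Entailed — the narrative places the dragging before the drawing.
(d) Not entailed — Priya drew the portrait, not the juice; the juice belongs to the spilling event.
(e) Entailed — under negation, adding a further restriction is entailed: if no such spilling event occurred, none occurred for the guests either.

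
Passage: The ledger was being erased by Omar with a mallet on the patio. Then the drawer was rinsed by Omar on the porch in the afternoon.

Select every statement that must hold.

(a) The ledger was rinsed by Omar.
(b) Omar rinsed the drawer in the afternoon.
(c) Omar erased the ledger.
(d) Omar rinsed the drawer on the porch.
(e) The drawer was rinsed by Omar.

(a) Not entailed — Omar rinsed the drawer, not the ledger; the ledger belongs to the erasing event.
(b) Entailed — dropping 'on the porch' leaves a sub-description the original still satisfies.
(c) Not entailed — 'was erasing' is progressive on an accomplishment; it does not entail the completed 'erased'.
(d) Entailed — dropping 'in the afternoon' leaves a sub-description the original still satisfies.
(e) Entailed — every conjunct here is already in the original rinsing event.

(b), (d), (e)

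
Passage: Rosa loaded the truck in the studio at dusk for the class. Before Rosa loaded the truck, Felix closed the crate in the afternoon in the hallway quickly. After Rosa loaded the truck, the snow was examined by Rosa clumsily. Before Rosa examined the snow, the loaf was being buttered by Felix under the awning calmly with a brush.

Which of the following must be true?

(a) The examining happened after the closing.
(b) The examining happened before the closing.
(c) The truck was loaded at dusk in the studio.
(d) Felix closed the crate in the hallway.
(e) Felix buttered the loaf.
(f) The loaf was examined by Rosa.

(a), (c), (d)

(a) Entailed — the narrative places the closing before the examining.
(b) Not entailed — the narrative places the closing before the examining, not after.
(c) Entailed — dropping 'for the class' and generalizing the agent leaves a sub-description the original still satisfies.
(d) Entailed — the original entails any weakening of itself; this just drops 'quickly', 'in the afternoon'.
(e) Not entailed — 'was buttering' is progressive on an accomplishment; it does not entail the completed 'buttered'.
(f) Not entailed — Rosa examined the snow, not the loaf; the loaf belongs to the buttering event.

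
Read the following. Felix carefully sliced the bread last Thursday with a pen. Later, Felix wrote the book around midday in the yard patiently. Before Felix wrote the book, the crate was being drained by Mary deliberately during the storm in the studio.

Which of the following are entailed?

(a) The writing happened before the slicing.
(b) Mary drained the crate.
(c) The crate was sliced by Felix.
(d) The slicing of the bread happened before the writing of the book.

(a) Not entailed — the narrative places the slicing before the writing, not after.
(b) Not entailed — 'was draining' is progressive on an accomplishment; it does not entail the completed 'drained'.
(c) Not entailed — Felix sliced the bread, not the crate; the crate belongs to the draining event.
(d) Entailed — the narrative places the slicing before the writing.

(d)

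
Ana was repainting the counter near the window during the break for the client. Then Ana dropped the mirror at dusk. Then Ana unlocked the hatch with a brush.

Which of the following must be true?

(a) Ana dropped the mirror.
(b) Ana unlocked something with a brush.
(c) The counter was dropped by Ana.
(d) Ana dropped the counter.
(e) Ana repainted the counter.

(a) Entailed — the original entails any weakening of itself; this just drops 'at dusk'.
(b) Entailed — every conjunct here is already in the original unlocking event.
(c) Not entailed — Ana dropped the mirror, not the counter; the counter belongs to the repainting event.
(d) Not entailed — Ana dropped the mirror, not the counter; the counter belongs to the repainting event.
(e) Not entailed — 'was repainting' is progressive on an accomplishment; it does not entail the completed 'repainted'.

(a), (b)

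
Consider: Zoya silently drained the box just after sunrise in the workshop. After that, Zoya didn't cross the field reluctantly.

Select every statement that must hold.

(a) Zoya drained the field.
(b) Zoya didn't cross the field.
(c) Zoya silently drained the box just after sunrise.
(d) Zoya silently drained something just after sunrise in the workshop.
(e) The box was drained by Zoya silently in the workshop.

(a) Not entailed — Zoya drained the box, not the field; the field belongs to the crossing event.
(b) Not entailed — dropping 'reluctantly' under negation is not valid — the original leaves open that Zoya crossed the field some other way.
(c) Entailed — the original entails any weakening of itself; this just drops 'in the workshop'.
(d) Entailed — generalizing the patient leaves a sub-description the original still satisfies.
(e) Entailed — every conjunct here is already in the original draining event.

(c), (d), (e)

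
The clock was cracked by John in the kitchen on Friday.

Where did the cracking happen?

in the kitchen

'in the kitchen' marks the location of the cracking event.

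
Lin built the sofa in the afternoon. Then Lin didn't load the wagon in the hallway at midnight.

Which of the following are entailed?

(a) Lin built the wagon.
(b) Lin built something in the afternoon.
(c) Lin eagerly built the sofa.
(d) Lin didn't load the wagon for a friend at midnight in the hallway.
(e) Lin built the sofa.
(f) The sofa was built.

(a) Not entailed — Lin built the sofa, not the wagon; the wagon belongs to the loading event.
(b) Entailed — this follows by dropping conjuncts from the building event's description.
(c) Not entailed — 'eagerly' adds information not in the original event.
(d) Entailed — under negation, adding a further restriction is entailed: if no such loading event occurred, none occurred for a friend either.
(e) Entailed — this follows by dropping conjuncts from the building event's description.
(f) Entailed — dropping 'in the afternoon' and generalizing the agent leaves a sub-description the original still satisfies.

(b), (d), (e), (f)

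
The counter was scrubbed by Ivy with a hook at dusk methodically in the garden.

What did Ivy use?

a hook

'with a hook' marks the instrument of the scrubbing event.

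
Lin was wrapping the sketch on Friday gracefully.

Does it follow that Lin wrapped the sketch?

no

'was wrapping' is progressive; for an accomplishment like 'wrap the sketch', it doesn't entail completion.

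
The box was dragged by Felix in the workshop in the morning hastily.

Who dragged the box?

Felix

'Felix' marks the agent of the dragging event.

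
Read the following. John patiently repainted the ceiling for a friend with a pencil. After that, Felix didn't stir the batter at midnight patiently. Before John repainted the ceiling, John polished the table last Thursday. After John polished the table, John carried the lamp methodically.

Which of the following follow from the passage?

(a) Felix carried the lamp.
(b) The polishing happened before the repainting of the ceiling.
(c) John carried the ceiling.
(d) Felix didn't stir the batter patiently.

(b)

(a) Not entailed — the passage has John carrying the lamp, not Felix.
(b) Entailed — the narrative places the polishing before the repainting.
(c) Not entailed — John carried the lamp, not the ceiling; the ceiling belongs to the repainting event.
(d) Not entailed — dropping 'at midnight' under negation is not valid — the original leaves open that Felix stirred the batter some other way.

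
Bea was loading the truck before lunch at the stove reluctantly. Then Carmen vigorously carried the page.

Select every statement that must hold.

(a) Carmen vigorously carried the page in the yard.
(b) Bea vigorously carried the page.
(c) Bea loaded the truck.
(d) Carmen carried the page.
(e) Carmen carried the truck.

(a) Not entailed — 'in the yard' adds information not in the original event.
(b) Not entailed — the passage has Carmen carrying the page, not Bea.
(c) Not entailed — 'was loading' is progressive on an accomplishment; it does not entail the completed 'loaded'.
(d) Entailed — every conjunct here is already in the original carrying event.
(e) Not entailed — Carmen carried the page, not the truck; the truck belongs to the loading event.

(d)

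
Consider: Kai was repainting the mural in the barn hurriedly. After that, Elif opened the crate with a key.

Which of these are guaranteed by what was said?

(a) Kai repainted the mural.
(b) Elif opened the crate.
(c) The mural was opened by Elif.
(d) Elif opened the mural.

(b)

(a) Not entailed — 'was repainting' is progressive on an accomplishment; it does not entail the completed 'repainted'.
(b) Entailed — every conjunct here is already in the original opening event.
(c) Not entailed — Elif opened the crate, not the mural; the mural belongs to the repainting event.
(d) Not entailed — Elif opened the crate, not the mural; the mural belongs to the repainting event.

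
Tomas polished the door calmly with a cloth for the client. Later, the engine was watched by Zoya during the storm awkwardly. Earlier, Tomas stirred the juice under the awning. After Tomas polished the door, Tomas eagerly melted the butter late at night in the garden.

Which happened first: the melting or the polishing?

The connectives place the polishing before the melting.

the polishing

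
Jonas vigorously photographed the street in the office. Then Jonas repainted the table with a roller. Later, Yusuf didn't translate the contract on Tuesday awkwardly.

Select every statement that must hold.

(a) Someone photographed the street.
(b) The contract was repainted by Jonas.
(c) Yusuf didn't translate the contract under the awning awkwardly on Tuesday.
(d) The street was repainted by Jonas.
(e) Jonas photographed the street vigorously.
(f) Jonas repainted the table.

(a), (c), (e), (f)

(a) Entailed — the original entails any weakening of itself; this just drops 'in the office', 'vigorously' and generalizes the agent.
(b) Not entailed — Jonas repainted the table, not the contract; the contract belongs to the translating event.
(c) Entailed — under negation, adding a further restriction is entailed: if no such translating event occurred, none occurred under the awning either.
(d) Not entailed — Jonas repainted the table, not the street; the street belongs to the photographing event.
(e) Entailed — this follows by dropping conjuncts from the photographing event's description.
(f) Entailed — dropping 'with a roller' leaves a sub-description the original still satisfies.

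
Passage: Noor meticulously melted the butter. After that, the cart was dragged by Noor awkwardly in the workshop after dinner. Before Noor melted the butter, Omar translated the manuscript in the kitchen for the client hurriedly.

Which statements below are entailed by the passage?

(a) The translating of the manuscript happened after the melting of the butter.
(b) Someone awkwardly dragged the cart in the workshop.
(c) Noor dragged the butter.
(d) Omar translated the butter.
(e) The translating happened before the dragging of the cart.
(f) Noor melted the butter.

(a) Not entailed — the narrative places the translating before the melting, not after.
(b) Entailed — every conjunct here is already in the original dragging event.
(c) Not entailed — Noor dragged the cart, not the butter; the butter belongs to the melting event.
(d) Not entailed — Omar translated the manuscript, not the butter; the butter belongs to the melting event.
(e) Entailed — the narrative places the translating before the dragging.
(f) Entailed — the original entails any weakening of itself; this just drops 'meticulously'.

(b), (e), (f)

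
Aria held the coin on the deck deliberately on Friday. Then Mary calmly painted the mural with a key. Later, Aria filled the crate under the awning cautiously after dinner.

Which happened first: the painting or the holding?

the holding

The connectives place the holding before the painting.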